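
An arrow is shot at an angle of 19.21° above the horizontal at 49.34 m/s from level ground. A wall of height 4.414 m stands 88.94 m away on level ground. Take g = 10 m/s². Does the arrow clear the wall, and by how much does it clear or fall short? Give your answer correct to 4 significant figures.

v_x = 49.34 cos 19.21° = 46.593 m/s; v_y0 = 49.34 sin 19.21° = 16.234 m/s.
Time to reach the wall: t = 88.94 / 46.593 = 1.9089 s.
Height at that point: y = 16.234×1.9089 − 5.000×1.9089² = 12.770 m.
That is 12.770 − 4.414 = 8.356 m above the top of the wall, so the arrow clears it.

Yes — it clears the wall by 8.356 m.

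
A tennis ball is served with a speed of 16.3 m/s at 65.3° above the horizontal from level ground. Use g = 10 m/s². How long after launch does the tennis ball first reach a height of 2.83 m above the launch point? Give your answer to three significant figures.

0.205 s

v_y0 = 16.3 sin 65.3° = 14.81 m/s.
Set y = v_y0 t − ½ g t² = 2.83: 5.000 t² − 14.81 t + 2.83 = 0.
t = [14.81 ± √(219.3 − 56.60)] / 10 = (14.81 ± 12.76) / 10, giving t = 0.205 s or t = 2.76 s.
The tennis ball is on the way up at the first time, so t = 0.205 s.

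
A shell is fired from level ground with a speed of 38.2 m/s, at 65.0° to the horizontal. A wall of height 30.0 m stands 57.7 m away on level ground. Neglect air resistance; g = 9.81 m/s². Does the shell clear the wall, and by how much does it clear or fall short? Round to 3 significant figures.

Yes — it clears the wall by 31.1 m.

v_x = 38.2 cos 65.0° = 16.14 m/s; v_y0 = 38.2 sin 65.0° = 34.62 m/s.
Time to reach the wall: t = 57.7 / 16.14 = 3.575 s.
Height at that point: y = 34.62×3.575 − 4.905×3.575² = 61.08 m.
That is 61.08 − 30.0 = 31.1 m above the top of the wall, so the shell clears it.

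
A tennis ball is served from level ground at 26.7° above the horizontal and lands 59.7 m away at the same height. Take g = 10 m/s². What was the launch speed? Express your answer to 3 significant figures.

27.3 m/s

On level ground, R = v₀² sin(2θ) / g, so v₀ = √(R g / sin 2θ).
sin(2 × 26.7°) = 0.8028.
v₀ = √(59.7 × 10 / 0.8028) = √743.6 = 27.3 m/s.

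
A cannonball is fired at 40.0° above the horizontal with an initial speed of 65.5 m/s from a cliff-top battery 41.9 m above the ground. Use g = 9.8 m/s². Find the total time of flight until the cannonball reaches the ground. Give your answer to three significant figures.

9.49 s

Vertical component: v_y = 65.5 sin 40.0° = 42.10 m/s.
Taking up as positive with launch at y = 41.9 m, landing at y = 0: 0 = 41.9 + 42.10 t − ½(9.8) t².
Solving 4.900 t² − 42.10 t − 41.9 = 0 gives t = [42.10 + √(42.10² + 4·4.900·41.9)] / 9.800 = 9.49 s.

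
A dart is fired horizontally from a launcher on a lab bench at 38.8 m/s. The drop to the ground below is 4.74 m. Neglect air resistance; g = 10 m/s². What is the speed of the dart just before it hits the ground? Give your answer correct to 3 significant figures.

40.0 m/s

Fall time: t = √(2 × 4.74 / 10) = 0.9737 s.
At impact: v_x = 38.8 m/s (unchanged), v_y = g t = 10 × 0.9737 = 9.737 m/s.
Speed = √(v_x² + v_y²) = √(1505 + 94.81) = 40.0 m/s.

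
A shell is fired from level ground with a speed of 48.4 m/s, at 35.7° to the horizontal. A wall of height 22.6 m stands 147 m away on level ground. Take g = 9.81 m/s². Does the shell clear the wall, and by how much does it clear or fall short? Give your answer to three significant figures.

v_x = 48.4 cos 35.7° = 39.30 m/s; v_y0 = 48.4 sin 35.7° = 28.24 m/s.
Time to reach the wall: t = 147 / 39.30 = 3.740 s.
Height at that point: y = 28.24×3.740 − 4.905×3.740² = 37.01 m.
That is 37.01 − 22.6 = 14.4 m above the top of the wall, so the shell clears it.

Yes — it clears the wall by 14.4 m.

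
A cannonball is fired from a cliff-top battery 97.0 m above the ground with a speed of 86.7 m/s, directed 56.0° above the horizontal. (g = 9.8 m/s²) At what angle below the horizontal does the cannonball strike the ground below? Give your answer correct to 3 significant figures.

60.0°

v_x = 86.7 cos 56.0° = 48.48 m/s.
At impact |v_y| = √(v_y0² + 2 g h) = √(71.88² + 2×9.8×97.0) = 84.07 m/s.
Angle below horizontal = arctan(|v_y| / v_x) = arctan(84.07 / 48.48) = 60.0°.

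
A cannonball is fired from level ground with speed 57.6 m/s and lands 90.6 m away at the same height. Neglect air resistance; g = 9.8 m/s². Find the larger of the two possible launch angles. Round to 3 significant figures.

Level-ground range: R = v₀² sin(2θ)/g ⇒ sin 2θ = R g / v₀² = 90.6×9.8/57.6² = 0.2676.
2θ = arcsin(0.2676) = 15.52° or 180° − 15.52° = 164.48°.
So θ = 7.76° or θ = 82.2°.

82.2°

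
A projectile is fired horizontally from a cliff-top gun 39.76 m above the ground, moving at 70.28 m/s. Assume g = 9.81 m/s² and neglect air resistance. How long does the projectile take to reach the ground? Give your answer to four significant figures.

2.847 s

The horizontal speed doesn't affect the fall. With v_y0 = 0, h = ½ g t².
t = √(2 × 39.76 / 9.81) = √8.1060 = 2.847 s.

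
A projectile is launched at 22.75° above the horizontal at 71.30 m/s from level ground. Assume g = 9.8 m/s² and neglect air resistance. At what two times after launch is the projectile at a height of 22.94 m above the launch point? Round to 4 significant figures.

1.015 s and 4.612 s

v_y0 = 71.30 sin 22.75° = 27.572 m/s.
Set y = v_y0 t − ½ g t² = 22.94: 4.900 t² − 27.572 t + 22.94 = 0.
t = [27.572 ± √(760.22 − 449.62)] / 9.8 = (27.572 ± 17.624) / 9.8, giving t = 1.015 s or t = 4.612 s.
So the projectile is at 22.94 m at t = 1.015 s (rising) and t = 4.612 s (falling).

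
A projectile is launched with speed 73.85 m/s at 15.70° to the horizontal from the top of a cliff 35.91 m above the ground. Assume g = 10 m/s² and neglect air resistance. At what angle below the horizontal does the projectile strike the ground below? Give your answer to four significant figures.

v_x = 73.85 cos 15.70° = 71.095 m/s.
At impact |v_y| = √(v_y0² + 2 g h) = √(19.984² + 2×10×35.91) = 33.430 m/s.
Angle below horizontal = arctan(|v_y| / v_x) = arctan(33.430 / 71.095) = 25.18°.

25.18°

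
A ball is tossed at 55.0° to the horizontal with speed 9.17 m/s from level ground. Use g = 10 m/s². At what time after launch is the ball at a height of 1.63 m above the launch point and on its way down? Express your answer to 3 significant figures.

1.24 s

v_y0 = 9.17 sin 55.0° = 7.512 m/s.
Set y = v_y0 t − ½ g t² = 1.63: 5.000 t² − 7.512 t + 1.63 = 0.
t = [7.512 ± √(56.43 − 32.60)] / 10 = (7.512 ± 4.882) / 10, giving t = 0.263 s or t = 1.24 s.
On the way down corresponds to the larger root: t = 1.24 s.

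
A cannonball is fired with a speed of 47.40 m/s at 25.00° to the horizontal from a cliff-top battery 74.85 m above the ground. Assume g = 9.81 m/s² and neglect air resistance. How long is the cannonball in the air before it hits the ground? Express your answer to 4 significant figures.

Vertical component: v_y = 47.40 sin 25.00° = 20.032 m/s.
Taking up as positive with launch at y = 74.85 m, landing at y = 0: 0 = 74.85 + 20.032 t − ½(9.81) t².
Solving 4.905 t² − 20.032 t − 74.85 = 0 gives t = [20.032 + √(20.032² + 4·4.905·74.85)] / 9.810 = 6.450 s.

6.450 s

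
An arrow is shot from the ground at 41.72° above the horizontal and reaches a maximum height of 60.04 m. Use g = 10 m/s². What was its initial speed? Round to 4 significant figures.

52.07 m/s

At maximum height v_y = 0, so (v₀ sin θ)² = 2 g H.
v₀ sin 41.72° = √(2 × 10 × 60.04) = 34.653 m/s.
v₀ = 34.653 / sin 41.72° = 34.653 / 0.6655 = 52.07 m/s.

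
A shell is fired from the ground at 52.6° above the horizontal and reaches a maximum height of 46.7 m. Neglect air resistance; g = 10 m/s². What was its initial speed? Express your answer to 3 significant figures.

At maximum height v_y = 0, so (v₀ sin θ)² = 2 g H.
v₀ sin 52.6° = √(2 × 10 × 46.7) = 30.56 m/s.
v₀ = 30.56 / sin 52.6° = 30.56 / 0.7944 = 38.5 m/s.

38.5 m/s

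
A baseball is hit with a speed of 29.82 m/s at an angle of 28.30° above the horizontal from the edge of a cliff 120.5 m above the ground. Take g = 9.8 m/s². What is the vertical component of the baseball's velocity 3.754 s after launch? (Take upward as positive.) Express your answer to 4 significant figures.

-22.65 m/s

Initial vertical component: v_y0 = 29.82 sin 28.30° = 14.137 m/s.
v_y(t) = v_y0 − g t = 14.137 − 9.8 × 3.754 = -22.65 m/s.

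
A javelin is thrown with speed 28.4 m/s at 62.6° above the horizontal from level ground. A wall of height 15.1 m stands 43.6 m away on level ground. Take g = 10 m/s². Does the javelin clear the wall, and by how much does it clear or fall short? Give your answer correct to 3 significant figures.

Yes — it clears the wall by 13.4 m.

v_x = 28.4 cos 62.6° = 13.07 m/s; v_y0 = 28.4 sin 62.6° = 25.21 m/s.
Time to reach the wall: t = 43.6 / 13.07 = 3.336 s.
Height at that point: y = 25.21×3.336 − 5.000×3.336² = 28.46 m.
That is 28.46 − 15.1 = 13.4 m above the top of the wall, so the javelin clears it.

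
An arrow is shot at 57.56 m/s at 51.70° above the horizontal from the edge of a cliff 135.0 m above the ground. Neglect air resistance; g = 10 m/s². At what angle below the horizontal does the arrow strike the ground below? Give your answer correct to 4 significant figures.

v_x = 57.56 cos 51.70° = 35.674 m/s.
At impact |v_y| = √(v_y0² + 2 g h) = √(45.172² + 2×10×135.0) = 68.851 m/s.
Angle below horizontal = arctan(|v_y| / v_x) = arctan(68.851 / 35.674) = 62.61°.

62.61°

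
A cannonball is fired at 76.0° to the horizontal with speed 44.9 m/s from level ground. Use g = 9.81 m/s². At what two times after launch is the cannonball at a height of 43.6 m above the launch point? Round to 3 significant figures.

1.15 s and 7.73 s

v_y0 = 44.9 sin 76.0° = 43.57 m/s.
Set y = v_y0 t − ½ g t² = 43.6: 4.905 t² − 43.57 t + 43.6 = 0.
t = [43.57 ± √(1898 − 855.4)] / 9.81 = (43.57 ± 32.29) / 9.81, giving t = 1.15 s or t = 7.73 s.
So the cannonball is at 43.6 m at t = 1.15 s (rising) and t = 7.73 s (falling).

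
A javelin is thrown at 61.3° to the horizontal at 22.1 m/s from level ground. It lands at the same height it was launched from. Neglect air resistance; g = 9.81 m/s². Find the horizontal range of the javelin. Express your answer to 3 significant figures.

41.9 m

For level ground, R = v₀² sin(2θ) / g.
sin(2 × 61.3°) = sin 122.6° = 0.8425.
R = (22.1)² × 0.8425 / 9.81 = 41.9 m.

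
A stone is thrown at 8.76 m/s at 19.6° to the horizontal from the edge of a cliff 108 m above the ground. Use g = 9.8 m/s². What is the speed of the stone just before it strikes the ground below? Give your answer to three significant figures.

v_x = 8.76 cos 19.6° = 8.252 m/s is unchanged throughout.
For the vertical component, v_y² = v_y0² + 2 g h = (2.939)² + 2×9.8×108 = 2125, so |v_y| = 46.10 m/s.
Impact speed = √(v_x² + v_y²) = √(68.10 + 2125) = 46.8 m/s.

46.8 m/s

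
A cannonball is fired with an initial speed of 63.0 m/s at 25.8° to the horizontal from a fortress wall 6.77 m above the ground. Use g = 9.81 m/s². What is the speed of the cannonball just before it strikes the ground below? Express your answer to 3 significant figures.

v_x = 63.0 cos 25.8° = 56.72 m/s is unchanged throughout.
For the vertical component, v_y² = v_y0² + 2 g h = (27.42)² + 2×9.81×6.77 = 884.7, so |v_y| = 29.74 m/s.
Impact speed = √(v_x² + v_y²) = √(3217 + 884.7) = 64.0 m/s.

64.0 m/s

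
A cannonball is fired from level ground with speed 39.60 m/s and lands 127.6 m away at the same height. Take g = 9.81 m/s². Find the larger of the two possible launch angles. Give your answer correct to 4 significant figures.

Level-ground range: R = v₀² sin(2θ)/g ⇒ sin 2θ = R g / v₀² = 127.6×9.81/39.60² = 0.7982.
2θ = arcsin(0.7982) = 52.959° or 180° − 52.959° = 127.041°.
So θ = 26.48° or θ = 63.52°.

63.52°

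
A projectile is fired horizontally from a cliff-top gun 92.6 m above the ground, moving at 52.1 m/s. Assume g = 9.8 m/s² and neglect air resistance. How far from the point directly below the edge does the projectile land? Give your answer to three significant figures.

226 m

Initial vertical velocity is zero, so the fall time comes from h = ½ g t²: t = √(2 × 92.6 / 9.8) = 4.347 s.
Horizontal motion is uniform at 52.1 m/s, so x = 52.1 × 4.347 = 226 m.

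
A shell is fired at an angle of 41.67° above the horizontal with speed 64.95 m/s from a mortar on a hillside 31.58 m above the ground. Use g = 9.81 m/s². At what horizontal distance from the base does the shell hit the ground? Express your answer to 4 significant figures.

460.1 m

Components: v_x = 64.95 cos 41.67° = 48.517 m/s, v_y = 64.95 sin 41.67° = 43.181 m/s.
Vertical: 0 = 31.58 + 43.181 t − ½(9.81) t² ⇒ 4.905 t² − 43.181 t − 31.58 = 0.
t = [43.181 + √(1864.6 + 619.60)] / 9.810 = 9.4824 s.
Horizontal: R = v_x · t = 48.517 × 9.4824 = 460.1 m.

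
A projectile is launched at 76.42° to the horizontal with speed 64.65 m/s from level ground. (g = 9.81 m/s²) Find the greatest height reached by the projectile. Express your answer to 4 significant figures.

Vertical component of launch velocity: v_y = 64.65 sin 76.42° = 62.843 m/s.
At the highest point the vertical velocity is zero, so v_y² = 2 g h_max.
h_max = (62.843)² / (2 × 9.81) = 3949.2 / 19.62 = 201.3 m.

201.3 m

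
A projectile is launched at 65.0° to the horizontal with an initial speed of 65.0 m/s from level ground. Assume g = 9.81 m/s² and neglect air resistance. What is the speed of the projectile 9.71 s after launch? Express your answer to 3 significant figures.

v_x = 65.0 cos 65.0° = 27.47 m/s (constant).
v_y(t) = 65.0 sin 65.0° − g t = 58.91 − 9.81 × 9.71 = -36.35 m/s.
Speed = √(v_x² + v_y²) = √(754.6 + 1321) = 45.6 m/s.

45.6 m/s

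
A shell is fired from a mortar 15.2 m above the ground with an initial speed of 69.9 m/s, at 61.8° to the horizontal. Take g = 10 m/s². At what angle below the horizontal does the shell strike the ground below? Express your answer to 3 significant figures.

v_x = 69.9 cos 61.8° = 33.03 m/s.
At impact |v_y| = √(v_y0² + 2 g h) = √(61.60² + 2×10×15.2) = 64.02 m/s.
Angle below horizontal = arctan(|v_y| / v_x) = arctan(64.02 / 33.03) = 62.7°.

62.7°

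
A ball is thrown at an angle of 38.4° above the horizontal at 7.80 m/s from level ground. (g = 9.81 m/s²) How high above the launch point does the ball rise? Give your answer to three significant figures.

Vertical component of launch velocity: v_y = 7.80 sin 38.4° = 4.845 m/s.
At the highest point the vertical velocity is zero, so v_y² = 2 g h_max.
h_max = (4.845)² / (2 × 9.81) = 23.47 / 19.62 = 1.20 m.

1.20 m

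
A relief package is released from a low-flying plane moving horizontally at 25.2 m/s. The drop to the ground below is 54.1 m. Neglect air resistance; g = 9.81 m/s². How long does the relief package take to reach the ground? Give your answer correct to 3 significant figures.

3.32 s

The horizontal speed doesn't affect the fall. With v_y0 = 0, h = ½ g t².
t = √(2 × 54.1 / 9.81) = √11.03 = 3.32 s.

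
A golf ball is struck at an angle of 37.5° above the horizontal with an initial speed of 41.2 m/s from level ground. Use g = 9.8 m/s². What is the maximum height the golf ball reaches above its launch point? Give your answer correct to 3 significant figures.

32.1 m

Vertical component of launch velocity: v_y = 41.2 sin 37.5° = 25.08 m/s.
At the highest point the vertical velocity is zero, so v_y² = 2 g h_max.
h_max = (25.08)² / (2 × 9.8) = 629.0 / 19.60 = 32.1 m.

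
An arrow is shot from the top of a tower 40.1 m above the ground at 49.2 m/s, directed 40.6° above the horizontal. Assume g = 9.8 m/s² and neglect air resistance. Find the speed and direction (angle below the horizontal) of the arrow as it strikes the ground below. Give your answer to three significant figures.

56.6 m/s at 48.7° below the horizontal

v_x = 49.2 cos 40.6° = 37.36 m/s (constant).
|v_y| at impact = √((32.02)² + 2×9.8×40.1) = 42.56 m/s.
Speed = √(37.36² + 42.56²) = 56.6 m/s; angle = arctan(42.56/37.36) = 48.7° below horizontal.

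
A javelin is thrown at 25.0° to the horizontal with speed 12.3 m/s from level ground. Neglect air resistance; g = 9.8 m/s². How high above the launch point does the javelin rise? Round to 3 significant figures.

Vertical component of launch velocity: v_y = 12.3 sin 25.0° = 5.198 m/s.
At the highest point the vertical velocity is zero, so v_y² = 2 g h_max.
h_max = (5.198)² / (2 × 9.8) = 27.02 / 19.60 = 1.38 m.

1.38 m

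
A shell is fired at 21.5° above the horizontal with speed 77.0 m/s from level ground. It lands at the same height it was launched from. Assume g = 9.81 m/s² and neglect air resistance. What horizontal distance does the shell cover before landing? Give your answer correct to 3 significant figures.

Components: v_x = 77.0 cos 21.5° = 71.64 m/s, v_y = 77.0 sin 21.5° = 28.22 m/s.
Time of flight (same landing height): t = 2 v_y / g = 2 × 28.22 / 9.81 = 5.753 s.
Range: R = v_x · t = 71.64 × 5.753 = 412 m.

412 m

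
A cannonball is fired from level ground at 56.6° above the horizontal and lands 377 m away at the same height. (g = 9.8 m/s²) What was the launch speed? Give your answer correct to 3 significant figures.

63.4 m/s

On level ground, R = v₀² sin(2θ) / g, so v₀ = √(R g / sin 2θ).
sin(2 × 56.6°) = 0.9191.
v₀ = √(377 × 9.8 / 0.9191) = √4020 = 63.4 m/s.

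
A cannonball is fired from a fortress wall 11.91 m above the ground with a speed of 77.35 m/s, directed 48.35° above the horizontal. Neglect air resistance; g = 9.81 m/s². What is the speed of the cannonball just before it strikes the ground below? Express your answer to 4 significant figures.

v_x = 77.35 cos 48.35° = 51.405 m/s is unchanged throughout.
For the vertical component, v_y² = v_y0² + 2 g h = (57.797)² + 2×9.81×11.91 = 3574.2, so |v_y| = 59.785 m/s.
Impact speed = √(v_x² + v_y²) = √(2642.5 + 3574.2) = 78.85 m/s.

78.85 m/s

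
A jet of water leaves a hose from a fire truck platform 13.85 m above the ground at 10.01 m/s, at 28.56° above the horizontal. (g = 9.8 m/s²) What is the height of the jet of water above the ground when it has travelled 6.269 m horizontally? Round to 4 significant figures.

14.77 m

v_x = 10.01 cos 28.56° = 8.7920 m/s, v_y0 = 10.01 sin 28.56° = 4.7856 m/s.
Time to reach x = 6.269 m: t = x / v_x = 6.269 / 8.7920 = 0.71303 s.
y = 13.85 + v_y0 t − ½ g t² = 13.85 + 4.7856×0.71303 − 4.900×0.71303² = 14.77 m.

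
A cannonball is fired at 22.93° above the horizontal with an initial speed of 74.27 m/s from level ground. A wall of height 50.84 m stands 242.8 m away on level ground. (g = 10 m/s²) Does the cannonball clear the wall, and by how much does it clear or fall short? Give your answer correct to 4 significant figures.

No — it falls 11.13 m short of clearing the wall.

v_x = 74.27 cos 22.93° = 68.401 m/s; v_y0 = 74.27 sin 22.93° = 28.936 m/s.
Time to reach the wall: t = 242.8 / 68.401 = 3.5497 s.
Height at that point: y = 28.936×3.5497 − 5.000×3.5497² = 39.712 m.
That is 50.84 − 39.712 = 11.13 m below the top of the wall, so the cannonball does not clear it.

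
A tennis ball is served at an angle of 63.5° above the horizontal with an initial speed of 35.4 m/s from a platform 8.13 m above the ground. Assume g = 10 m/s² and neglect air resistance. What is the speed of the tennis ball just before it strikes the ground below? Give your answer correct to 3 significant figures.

37.6 m/s

v_x = 35.4 cos 63.5° = 15.80 m/s is unchanged throughout.
For the vertical component, v_y² = v_y0² + 2 g h = (31.68)² + 2×10×8.13 = 1166, so |v_y| = 34.15 m/s.
Impact speed = √(v_x² + v_y²) = √(249.6 + 1166) = 37.6 m/s.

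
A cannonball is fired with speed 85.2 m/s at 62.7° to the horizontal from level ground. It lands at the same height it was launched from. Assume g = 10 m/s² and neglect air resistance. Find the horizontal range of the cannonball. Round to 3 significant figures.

592 m

For level ground, R = v₀² sin(2θ) / g.
sin(2 × 62.7°) = sin 125.4° = 0.8151.
R = (85.2)² × 0.8151 / 10 = 592 m.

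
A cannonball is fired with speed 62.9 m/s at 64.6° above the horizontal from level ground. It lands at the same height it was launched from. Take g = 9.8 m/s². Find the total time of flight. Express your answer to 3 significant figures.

11.6 s

Vertical component: v_y = 62.9 sin 64.6° = 56.82 m/s.
For a projectile landing at launch height, time of flight is t = 2 v_y / g = 2 × 56.82 / 9.8 = 11.6 s.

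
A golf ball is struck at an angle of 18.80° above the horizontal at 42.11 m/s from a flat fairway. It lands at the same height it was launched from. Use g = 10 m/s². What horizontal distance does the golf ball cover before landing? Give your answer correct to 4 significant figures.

108.2 m

For level ground, R = v₀² sin(2θ) / g.
sin(2 × 18.80°) = sin 37.600° = 0.6101.
R = (42.11)² × 0.6101 / 10 = 108.2 m.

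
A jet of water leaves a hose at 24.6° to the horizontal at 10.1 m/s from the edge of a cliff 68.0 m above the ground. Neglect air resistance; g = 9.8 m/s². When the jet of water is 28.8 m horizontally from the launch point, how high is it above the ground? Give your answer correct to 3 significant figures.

33.0 m

v_x = 10.1 cos 24.6° = 9.183 m/s, v_y0 = 10.1 sin 24.6° = 4.204 m/s.
Time to reach x = 28.8 m: t = x / v_x = 28.8 / 9.183 = 3.136 s.
y = 68.0 + v_y0 t − ½ g t² = 68.0 + 4.204×3.136 − 4.900×3.136² = 33.0 m.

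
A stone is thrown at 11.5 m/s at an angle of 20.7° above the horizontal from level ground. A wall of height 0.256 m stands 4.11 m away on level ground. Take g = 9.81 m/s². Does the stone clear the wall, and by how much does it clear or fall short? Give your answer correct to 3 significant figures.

v_x = 11.5 cos 20.7° = 10.76 m/s; v_y0 = 11.5 sin 20.7° = 4.065 m/s.
Time to reach the wall: t = 4.11 / 10.76 = 0.3820 s.
Height at that point: y = 4.065×0.3820 − 4.905×0.3820² = 0.8371 m.
That is 0.8371 − 0.256 = 0.581 m above the top of the wall, so the stone clears it.

Yes — it clears the wall by 0.581 m.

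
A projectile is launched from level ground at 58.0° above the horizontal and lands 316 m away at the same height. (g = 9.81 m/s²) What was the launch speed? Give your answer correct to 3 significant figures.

58.7 m/s

On level ground, R = v₀² sin(2θ) / g, so v₀ = √(R g / sin 2θ).
sin(2 × 58.0°) = 0.8988.
v₀ = √(316 × 9.81 / 0.8988) = √3449 = 58.7 m/s.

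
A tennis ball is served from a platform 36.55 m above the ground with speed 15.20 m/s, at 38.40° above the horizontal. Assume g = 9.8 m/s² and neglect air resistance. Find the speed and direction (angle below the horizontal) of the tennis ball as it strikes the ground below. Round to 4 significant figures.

v_x = 15.20 cos 38.40° = 11.912 m/s (constant).
|v_y| at impact = √((9.4414)² + 2×9.8×36.55) = 28.382 m/s.
Speed = √(11.912² + 28.382²) = 30.78 m/s; angle = arctan(28.382/11.912) = 67.23° below horizontal.

30.78 m/s at 67.23° below the horizontal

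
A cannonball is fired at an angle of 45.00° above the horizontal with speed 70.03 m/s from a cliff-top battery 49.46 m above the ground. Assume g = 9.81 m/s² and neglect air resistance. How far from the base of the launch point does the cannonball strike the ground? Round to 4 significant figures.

Components: v_x = 70.03 cos 45.00° = 49.519 m/s, v_y = 70.03 sin 45.00° = 49.519 m/s.
Vertical: 0 = 49.46 + 49.519 t − ½(9.81) t² ⇒ 4.905 t² − 49.519 t − 49.46 = 0.
t = [49.519 + √(2452.1 + 970.41)] / 9.810 = 11.011 s.
Horizontal: R = v_x · t = 49.519 × 11.011 = 545.3 m.

545.3 m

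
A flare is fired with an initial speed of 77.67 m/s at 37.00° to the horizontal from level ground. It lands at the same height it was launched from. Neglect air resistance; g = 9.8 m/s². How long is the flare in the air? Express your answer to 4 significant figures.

9.539 s

Vertical component: v_y = 77.67 sin 37.00° = 46.743 m/s.
For a projectile landing at launch height, time of flight is t = 2 v_y / g = 2 × 46.743 / 9.8 = 9.539 s.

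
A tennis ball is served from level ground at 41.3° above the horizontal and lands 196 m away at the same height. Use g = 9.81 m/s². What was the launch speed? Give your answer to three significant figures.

On level ground, R = v₀² sin(2θ) / g, so v₀ = √(R g / sin 2θ).
sin(2 × 41.3°) = 0.9917.
v₀ = √(196 × 9.81 / 0.9917) = √1939 = 44.0 m/s.

44.0 m/s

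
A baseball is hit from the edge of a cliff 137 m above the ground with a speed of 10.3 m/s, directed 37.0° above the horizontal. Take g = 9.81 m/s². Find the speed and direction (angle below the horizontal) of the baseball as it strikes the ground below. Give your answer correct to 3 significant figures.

v_x = 10.3 cos 37.0° = 8.226 m/s (constant).
|v_y| at impact = √((6.199)² + 2×9.81×137) = 52.21 m/s.
Speed = √(8.226² + 52.21²) = 52.9 m/s; angle = arctan(52.21/8.226) = 81.0° below horizontal.

52.9 m/s at 81.0° below the horizontal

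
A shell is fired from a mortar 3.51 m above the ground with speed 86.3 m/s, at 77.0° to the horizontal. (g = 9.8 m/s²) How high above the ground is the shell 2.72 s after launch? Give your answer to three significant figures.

v_y0 = 86.3 sin 77.0° = 84.09 m/s.
y(t) = 3.51 + v_y0 t − ½ g t² = 3.51 + 84.09×2.72 − ½×9.8×2.72² = 196 m.

196 m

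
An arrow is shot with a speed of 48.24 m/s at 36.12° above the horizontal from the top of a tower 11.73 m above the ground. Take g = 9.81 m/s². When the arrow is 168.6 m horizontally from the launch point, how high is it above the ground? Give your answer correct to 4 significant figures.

42.94 m

v_x = 48.24 cos 36.12° = 38.968 m/s, v_y0 = 48.24 sin 36.12° = 28.436 m/s.
Time to reach x = 168.6 m: t = x / v_x = 168.6 / 38.968 = 4.3266 s.
y = 11.73 + v_y0 t − ½ g t² = 11.73 + 28.436×4.3266 − 4.905×4.3266² = 42.94 m.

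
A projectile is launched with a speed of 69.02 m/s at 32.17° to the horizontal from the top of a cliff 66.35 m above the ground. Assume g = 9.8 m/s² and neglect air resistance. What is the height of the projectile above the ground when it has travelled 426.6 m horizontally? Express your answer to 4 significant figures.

v_x = 69.02 cos 32.17° = 58.424 m/s, v_y0 = 69.02 sin 32.17° = 36.749 m/s.
Time to reach x = 426.6 m: t = x / v_x = 426.6 / 58.424 = 7.3018 s.
y = 66.35 + v_y0 t − ½ g t² = 66.35 + 36.749×7.3018 − 4.900×7.3018² = 73.43 m.

73.43 m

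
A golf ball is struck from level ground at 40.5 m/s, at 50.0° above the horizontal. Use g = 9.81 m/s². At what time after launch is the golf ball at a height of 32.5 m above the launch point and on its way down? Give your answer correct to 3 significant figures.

5.00 s

v_y0 = 40.5 sin 50.0° = 31.02 m/s.
Set y = v_y0 t − ½ g t² = 32.5: 4.905 t² − 31.02 t + 32.5 = 0.
t = [31.02 ± √(962.2 − 637.6)] / 9.81 = (31.02 ± 18.02) / 9.81, giving t = 1.33 s or t = 5.00 s.
On the way down corresponds to the larger root: t = 5.00 s.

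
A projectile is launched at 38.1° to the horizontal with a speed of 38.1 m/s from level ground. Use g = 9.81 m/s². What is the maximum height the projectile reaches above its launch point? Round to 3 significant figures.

28.2 m

Vertical component of launch velocity: v_y = 38.1 sin 38.1° = 23.51 m/s.
At the highest point the vertical velocity is zero, so v_y² = 2 g h_max.
h_max = (23.51)² / (2 × 9.81) = 552.7 / 19.62 = 28.2 m.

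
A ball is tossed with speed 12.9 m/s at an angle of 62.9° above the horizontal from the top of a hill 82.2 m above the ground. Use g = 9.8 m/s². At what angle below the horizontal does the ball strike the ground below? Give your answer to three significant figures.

v_x = 12.9 cos 62.9° = 5.877 m/s.
At impact |v_y| = √(v_y0² + 2 g h) = √(11.48² + 2×9.8×82.2) = 41.75 m/s.
Angle below horizontal = arctan(|v_y| / v_x) = arctan(41.75 / 5.877) = 82.0°.

82.0°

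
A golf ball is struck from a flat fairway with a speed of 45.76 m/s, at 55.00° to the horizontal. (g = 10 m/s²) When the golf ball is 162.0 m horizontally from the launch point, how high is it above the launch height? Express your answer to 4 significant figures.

40.88 m

v_x = 45.76 cos 55.00° = 26.247 m/s, v_y0 = 45.76 sin 55.00° = 37.484 m/s.
Time to reach x = 162.0 m: t = x / v_x = 162.0 / 26.247 = 6.1721 s.
y = v_y0 t − ½ g t² = 37.484×6.1721 − 5.000×6.1721² = 40.88 m.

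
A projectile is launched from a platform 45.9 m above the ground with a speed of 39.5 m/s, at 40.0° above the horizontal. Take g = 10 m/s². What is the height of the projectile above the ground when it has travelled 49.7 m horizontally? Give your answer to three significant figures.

74.1 m

v_x = 39.5 cos 40.0° = 30.26 m/s, v_y0 = 39.5 sin 40.0° = 25.39 m/s.
Time to reach x = 49.7 m: t = x / v_x = 49.7 / 30.26 = 1.642 s.
y = 45.9 + v_y0 t − ½ g t² = 45.9 + 25.39×1.642 − 5.000×1.642² = 74.1 m.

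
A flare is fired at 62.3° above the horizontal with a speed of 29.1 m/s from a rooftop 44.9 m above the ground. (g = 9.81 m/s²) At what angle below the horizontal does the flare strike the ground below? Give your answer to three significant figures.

71.0°

v_x = 29.1 cos 62.3° = 13.53 m/s.
At impact |v_y| = √(v_y0² + 2 g h) = √(25.76² + 2×9.81×44.9) = 39.30 m/s.
Angle below horizontal = arctan(|v_y| / v_x) = arctan(39.30 / 13.53) = 71.0°.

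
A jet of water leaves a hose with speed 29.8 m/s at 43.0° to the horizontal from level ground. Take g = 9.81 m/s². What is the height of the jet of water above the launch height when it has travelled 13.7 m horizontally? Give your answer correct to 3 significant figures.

v_x = 29.8 cos 43.0° = 21.79 m/s, v_y0 = 29.8 sin 43.0° = 20.32 m/s.
Time to reach x = 13.7 m: t = x / v_x = 13.7 / 21.79 = 0.6287 s.
y = v_y0 t − ½ g t² = 20.32×0.6287 − 4.905×0.6287² = 10.8 m.

10.8 m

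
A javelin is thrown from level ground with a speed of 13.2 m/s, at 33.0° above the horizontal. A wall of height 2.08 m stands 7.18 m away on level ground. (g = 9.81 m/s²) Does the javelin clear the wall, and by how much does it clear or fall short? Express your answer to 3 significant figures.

v_x = 13.2 cos 33.0° = 11.07 m/s; v_y0 = 13.2 sin 33.0° = 7.189 m/s.
Time to reach the wall: t = 7.18 / 11.07 = 0.6486 s.
Height at that point: y = 7.189×0.6486 − 4.905×0.6486² = 2.599 m.
That is 2.599 − 2.08 = 0.519 m above the top of the wall, so the javelin clears it.

Yes — it clears the wall by 0.519 m.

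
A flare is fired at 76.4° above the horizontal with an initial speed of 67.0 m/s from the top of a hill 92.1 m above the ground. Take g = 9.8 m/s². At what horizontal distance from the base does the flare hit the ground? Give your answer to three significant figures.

Components: v_x = 67.0 cos 76.4° = 15.75 m/s, v_y = 67.0 sin 76.4° = 65.12 m/s.
Vertical: 0 = 92.1 + 65.12 t − ½(9.8) t² ⇒ 4.900 t² − 65.12 t − 92.1 = 0.
t = [65.12 + √(4241 + 1805)] / 9.800 = 14.58 s.
Horizontal: R = v_x · t = 15.75 × 14.58 = 230 m.

230 m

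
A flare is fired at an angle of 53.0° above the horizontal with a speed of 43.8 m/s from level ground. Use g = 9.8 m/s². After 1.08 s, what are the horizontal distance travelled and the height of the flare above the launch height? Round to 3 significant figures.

v_x = 43.8 cos 53.0° = 26.36 m/s; v_y0 = 43.8 sin 53.0° = 34.98 m/s.
x = v_x t = 26.36 × 1.08 = 28.5 m.
y = v_y0 t − ½ g t² = 34.98×1.08 − 4.900×1.08² = 32.1 m.

x = 28.5 m, y = 32.1 m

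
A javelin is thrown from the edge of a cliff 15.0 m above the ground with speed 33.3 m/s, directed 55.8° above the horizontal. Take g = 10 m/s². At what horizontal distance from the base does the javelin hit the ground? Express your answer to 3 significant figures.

112 m

Components: v_x = 33.3 cos 55.8° = 18.72 m/s, v_y = 33.3 sin 55.8° = 27.54 m/s.
Vertical: 0 = 15.0 + 27.54 t − ½(10) t² ⇒ 5.000 t² − 27.54 t − 15.0 = 0.
t = [27.54 + √(758.5 + 300.0)] / 10.00 = 6.007 s.
Horizontal: R = v_x · t = 18.72 × 6.007 = 112 m.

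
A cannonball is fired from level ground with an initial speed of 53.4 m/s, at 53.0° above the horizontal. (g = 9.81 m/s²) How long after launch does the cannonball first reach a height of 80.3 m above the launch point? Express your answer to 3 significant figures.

v_y0 = 53.4 sin 53.0° = 42.65 m/s.
Set y = v_y0 t − ½ g t² = 80.3: 4.905 t² − 42.65 t + 80.3 = 0.
t = [42.65 ± √(1819 − 1575)] / 9.81 = (42.65 ± 15.62) / 9.81, giving t = 2.76 s or t = 5.94 s.
The cannonball is on the way up at the first time, so t = 2.76 s.

2.76 s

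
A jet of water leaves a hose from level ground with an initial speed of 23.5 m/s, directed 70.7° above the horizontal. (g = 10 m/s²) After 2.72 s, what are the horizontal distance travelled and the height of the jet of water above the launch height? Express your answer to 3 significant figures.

v_x = 23.5 cos 70.7° = 7.767 m/s; v_y0 = 23.5 sin 70.7° = 22.18 m/s.
x = v_x t = 7.767 × 2.72 = 21.1 m.
y = v_y0 t − ½ g t² = 22.18×2.72 − 5.000×2.72² = 23.3 m.

x = 21.1 m, y = 23.3 m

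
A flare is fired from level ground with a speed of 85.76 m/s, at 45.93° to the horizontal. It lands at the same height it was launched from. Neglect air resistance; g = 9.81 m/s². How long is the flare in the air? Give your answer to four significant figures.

Vertical component: v_y = 85.76 sin 45.93° = 61.618 m/s.
For a projectile landing at launch height, time of flight is t = 2 v_y / g = 2 × 61.618 / 9.81 = 12.56 s.

12.56 s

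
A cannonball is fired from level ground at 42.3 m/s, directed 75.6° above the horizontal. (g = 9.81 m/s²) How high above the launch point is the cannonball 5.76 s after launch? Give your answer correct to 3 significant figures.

v_y0 = 42.3 sin 75.6° = 40.97 m/s.
y(t) = v_y0 t − ½ g t² = 40.97×5.76 − 4.905×5.76² = 73.3 m.

73.3 m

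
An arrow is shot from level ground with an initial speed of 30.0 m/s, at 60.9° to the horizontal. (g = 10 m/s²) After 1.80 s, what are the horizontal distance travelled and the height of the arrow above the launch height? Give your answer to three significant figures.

x = 26.3 m, y = 31.0 m

v_x = 30.0 cos 60.9° = 14.59 m/s; v_y0 = 30.0 sin 60.9° = 26.21 m/s.
x = v_x t = 14.59 × 1.80 = 26.3 m.
y = v_y0 t − ½ g t² = 26.21×1.80 − 5.000×1.80² = 31.0 m.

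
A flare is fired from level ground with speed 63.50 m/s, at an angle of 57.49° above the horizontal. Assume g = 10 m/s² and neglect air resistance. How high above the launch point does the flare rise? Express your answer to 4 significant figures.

Vertical component of launch velocity: v_y = 63.50 sin 57.49° = 53.549 m/s.
At the highest point the vertical velocity is zero, so v_y² = 2 g h_max.
h_max = (53.549)² / (2 × 10) = 2867.5 / 20.00 = 143.4 m.

143.4 m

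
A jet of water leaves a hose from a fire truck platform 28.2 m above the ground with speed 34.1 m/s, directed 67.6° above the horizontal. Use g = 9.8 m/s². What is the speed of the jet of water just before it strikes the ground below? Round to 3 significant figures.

v_x = 34.1 cos 67.6° = 12.99 m/s is unchanged throughout.
For the vertical component, v_y² = v_y0² + 2 g h = (31.53)² + 2×9.8×28.2 = 1547, so |v_y| = 39.33 m/s.
Impact speed = √(v_x² + v_y²) = √(168.7 + 1547) = 41.4 m/s.

41.4 m/s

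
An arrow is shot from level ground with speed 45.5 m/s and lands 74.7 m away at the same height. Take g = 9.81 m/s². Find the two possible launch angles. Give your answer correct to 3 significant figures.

10.4° and 79.6°

Level-ground range: R = v₀² sin(2θ)/g ⇒ sin 2θ = R g / v₀² = 74.7×9.81/45.5² = 0.3540.
2θ = arcsin(0.3540) = 20.73° or 180° − 20.73° = 159.27°.
So θ = 10.4° or θ = 79.6°.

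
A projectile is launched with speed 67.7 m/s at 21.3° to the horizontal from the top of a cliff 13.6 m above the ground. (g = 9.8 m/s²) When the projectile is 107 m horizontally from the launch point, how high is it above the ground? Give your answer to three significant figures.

41.2 m

v_x = 67.7 cos 21.3° = 63.08 m/s, v_y0 = 67.7 sin 21.3° = 24.59 m/s.
Time to reach x = 107 m: t = x / v_x = 107 / 63.08 = 1.696 s.
y = 13.6 + v_y0 t − ½ g t² = 13.6 + 24.59×1.696 − 4.900×1.696² = 41.2 m.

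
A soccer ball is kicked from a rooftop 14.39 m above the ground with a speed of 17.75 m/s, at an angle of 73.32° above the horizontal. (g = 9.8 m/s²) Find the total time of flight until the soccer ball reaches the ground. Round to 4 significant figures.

Vertical component: v_y = 17.75 sin 73.32° = 17.003 m/s.
Taking up as positive with launch at y = 14.39 m, landing at y = 0: 0 = 14.39 + 17.003 t − ½(9.8) t².
Solving 4.900 t² − 17.003 t − 14.39 = 0 gives t = [17.003 + √(17.003² + 4·4.900·14.39)] / 9.800 = 4.174 s.

4.174 s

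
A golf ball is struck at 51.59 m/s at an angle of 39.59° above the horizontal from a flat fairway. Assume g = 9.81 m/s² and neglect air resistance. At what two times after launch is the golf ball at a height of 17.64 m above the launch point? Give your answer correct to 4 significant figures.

0.5881 s and 6.115 s

v_y0 = 51.59 sin 39.59° = 32.878 m/s.
Set y = v_y0 t − ½ g t² = 17.64: 4.905 t² − 32.878 t + 17.64 = 0.
t = [32.878 ± √(1081.0 − 346.10)] / 9.81 = (32.878 ± 27.109) / 9.81, giving t = 0.5881 s or t = 6.115 s.
So the golf ball is at 17.64 m at t = 0.5881 s (rising) and t = 6.115 s (falling).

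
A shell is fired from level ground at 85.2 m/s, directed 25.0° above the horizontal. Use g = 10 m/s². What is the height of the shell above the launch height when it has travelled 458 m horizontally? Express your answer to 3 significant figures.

v_x = 85.2 cos 25.0° = 77.22 m/s, v_y0 = 85.2 sin 25.0° = 36.01 m/s.
Time to reach x = 458 m: t = x / v_x = 458 / 77.22 = 5.931 s.
y = v_y0 t − ½ g t² = 36.01×5.931 − 5.000×5.931² = 37.7 m.

37.7 m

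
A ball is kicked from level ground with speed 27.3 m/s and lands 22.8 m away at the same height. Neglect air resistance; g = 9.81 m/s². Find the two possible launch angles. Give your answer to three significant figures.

8.73° and 81.3°

Level-ground range: R = v₀² sin(2θ)/g ⇒ sin 2θ = R g / v₀² = 22.8×9.81/27.3² = 0.3001.
2θ = arcsin(0.3001) = 17.46° or 180° − 17.46° = 162.54°.
So θ = 8.73° or θ = 81.3°.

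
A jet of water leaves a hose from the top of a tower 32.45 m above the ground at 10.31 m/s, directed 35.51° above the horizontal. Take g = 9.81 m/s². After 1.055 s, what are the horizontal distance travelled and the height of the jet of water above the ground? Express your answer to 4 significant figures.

x = 8.854 m, y = 33.31 m

v_x = 10.31 cos 35.51° = 8.3925 m/s; v_y0 = 10.31 sin 35.51° = 5.9885 m/s.
x = v_x t = 8.3925 × 1.055 = 8.854 m.
y = 32.45 + v_y0 t − ½ g t² = 33.31 m.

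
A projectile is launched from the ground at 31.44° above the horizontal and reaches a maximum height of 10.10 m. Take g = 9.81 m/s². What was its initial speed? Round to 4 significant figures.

26.99 m/s

At maximum height v_y = 0, so (v₀ sin θ)² = 2 g H.
v₀ sin 31.44° = √(2 × 9.81 × 10.10) = 14.077 m/s.
v₀ = 14.077 / sin 31.44° = 14.077 / 0.5216 = 26.99 m/s.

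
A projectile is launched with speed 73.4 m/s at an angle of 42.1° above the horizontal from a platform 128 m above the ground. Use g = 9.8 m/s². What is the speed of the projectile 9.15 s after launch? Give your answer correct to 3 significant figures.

v_x = 73.4 cos 42.1° = 54.46 m/s (constant).
v_y(t) = 73.4 sin 42.1° − g t = 49.21 − 9.8 × 9.15 = -40.46 m/s.
Speed = √(v_x² + v_y²) = √(2966 + 1637) = 67.8 m/s.

67.8 m/s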